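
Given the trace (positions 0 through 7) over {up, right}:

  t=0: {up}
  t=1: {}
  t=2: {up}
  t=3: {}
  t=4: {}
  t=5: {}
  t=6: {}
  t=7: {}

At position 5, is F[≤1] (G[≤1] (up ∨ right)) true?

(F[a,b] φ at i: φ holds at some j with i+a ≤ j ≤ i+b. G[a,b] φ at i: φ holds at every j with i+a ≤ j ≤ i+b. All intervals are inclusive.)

Check G[≤1] (up ∨ right) at each j in [5,6]:
  j=5: fails at 5
  j=6: fails at 6
No position in the window satisfies it → formula fails.

False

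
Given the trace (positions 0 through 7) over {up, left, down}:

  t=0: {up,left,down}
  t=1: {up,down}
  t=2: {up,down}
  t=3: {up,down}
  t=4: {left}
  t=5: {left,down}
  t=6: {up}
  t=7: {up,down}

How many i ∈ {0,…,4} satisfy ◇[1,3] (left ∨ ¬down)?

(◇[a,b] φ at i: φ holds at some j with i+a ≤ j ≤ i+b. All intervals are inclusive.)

4

Evaluate at each i in [0,4]:
  i=0: ✗ (none in [1,3])
  i=1: ✓ (witness j=4)
  i=2: ✓ (witness j=4)
  i=3: ✓ (witness j=4)
  i=4: ✓ (witness j=5)
Positions where it holds: {1, 2, 3, 4} → 4.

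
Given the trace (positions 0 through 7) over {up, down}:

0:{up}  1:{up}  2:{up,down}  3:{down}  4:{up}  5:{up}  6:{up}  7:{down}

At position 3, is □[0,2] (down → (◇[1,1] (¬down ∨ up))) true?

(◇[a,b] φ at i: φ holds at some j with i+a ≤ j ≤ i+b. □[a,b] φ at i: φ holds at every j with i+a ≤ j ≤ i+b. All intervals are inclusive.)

Check (down → (◇[1,1] (¬down ∨ up))) at every j in [3,5]:
  j=3: antecedent true; consequent holds (witness at 4) → ✓
  j=4: antecedent false → ✓
  j=5: antecedent false → ✓
All positions satisfy it → formula holds.

Holds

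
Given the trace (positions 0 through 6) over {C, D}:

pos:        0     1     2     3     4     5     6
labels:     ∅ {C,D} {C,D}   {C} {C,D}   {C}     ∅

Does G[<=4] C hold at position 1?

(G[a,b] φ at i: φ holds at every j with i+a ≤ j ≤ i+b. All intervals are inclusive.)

Yes

Check C at every j in [1,5]:
  j=1: true
  j=2: true
  j=3: true
  j=4: true
  j=5: true
All positions satisfy it → formula holds.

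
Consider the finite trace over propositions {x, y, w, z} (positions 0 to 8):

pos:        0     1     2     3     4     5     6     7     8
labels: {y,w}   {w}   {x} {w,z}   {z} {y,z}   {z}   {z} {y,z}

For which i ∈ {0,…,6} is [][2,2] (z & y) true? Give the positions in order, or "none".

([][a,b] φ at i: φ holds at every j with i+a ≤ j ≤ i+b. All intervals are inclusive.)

Evaluate at each i in [0,6]:
  i=0: ✗ (fails at j=2)
  i=1: ✗ (fails at j=3)
  i=2: ✗ (fails at j=4)
  i=3: ✓ (all of [5,5])
  i=4: ✗ (fails at j=6)
  i=5: ✗ (fails at j=7)
  i=6: ✓ (all of [8,8])

3, 6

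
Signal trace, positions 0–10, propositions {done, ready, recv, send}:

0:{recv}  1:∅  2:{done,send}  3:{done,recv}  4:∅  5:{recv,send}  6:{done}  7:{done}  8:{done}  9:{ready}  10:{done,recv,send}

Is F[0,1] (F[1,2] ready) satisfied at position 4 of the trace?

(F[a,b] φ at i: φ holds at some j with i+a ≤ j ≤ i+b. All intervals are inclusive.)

False

Check F[1,2] ready at each j in [4,5]:
  j=4: fails (none in [5,6])
  j=5: fails (none in [6,7])
No position in the window satisfies it → formula fails.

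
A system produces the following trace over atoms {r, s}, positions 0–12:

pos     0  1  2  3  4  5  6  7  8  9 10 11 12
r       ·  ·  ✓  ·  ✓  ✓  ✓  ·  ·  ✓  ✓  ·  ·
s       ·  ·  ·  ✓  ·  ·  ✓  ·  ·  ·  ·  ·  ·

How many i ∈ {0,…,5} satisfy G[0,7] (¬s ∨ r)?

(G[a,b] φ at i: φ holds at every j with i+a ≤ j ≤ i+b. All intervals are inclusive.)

2

Evaluate at each i in [0,5]:
  i=0: ✗ (fails at j=3)
  i=1: ✗ (fails at j=3)
  i=2: ✗ (fails at j=3)
  i=3: ✗ (fails at j=3)
  i=4: ✓ (all of [4,11])
  i=5: ✓ (all of [5,12])
Positions where it holds: {4, 5} → 2.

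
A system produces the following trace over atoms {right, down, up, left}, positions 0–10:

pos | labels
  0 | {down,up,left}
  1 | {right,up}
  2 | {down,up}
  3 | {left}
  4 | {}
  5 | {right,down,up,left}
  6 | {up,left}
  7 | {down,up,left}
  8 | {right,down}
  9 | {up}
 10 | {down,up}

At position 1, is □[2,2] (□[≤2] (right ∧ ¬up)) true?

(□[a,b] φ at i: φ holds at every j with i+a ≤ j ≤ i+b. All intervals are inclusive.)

Does not hold

Check □[≤2] (right ∧ ¬up) at every j in [3,3]:
  j=3: fails at 3
Fails at j=3 → formula fails.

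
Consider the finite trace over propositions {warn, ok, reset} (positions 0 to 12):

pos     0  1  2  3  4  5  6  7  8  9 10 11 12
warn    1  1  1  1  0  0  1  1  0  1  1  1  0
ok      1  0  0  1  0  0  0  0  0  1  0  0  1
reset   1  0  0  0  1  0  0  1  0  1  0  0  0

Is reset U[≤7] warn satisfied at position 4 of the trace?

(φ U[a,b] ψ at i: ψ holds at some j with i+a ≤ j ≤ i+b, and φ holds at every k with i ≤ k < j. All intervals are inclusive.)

Need some j in [4,11] with warn, and reset at every k in [4,j-1].
  j=4: warn false.
  j=5: warn false.
  j=6: warn holds, but reset fails at k=5 → not this j.
  j=7: warn holds, but reset fails at k=5 → not this j.
  j=8: warn false.
  j=9: warn holds, but reset fails at k=5 → not this j.
  j=10: warn holds, but reset fails at k=5 → not this j.
  j=11: warn holds, but reset fails at k=5 → not this j.
No j in the window works → until fails.

Does not hold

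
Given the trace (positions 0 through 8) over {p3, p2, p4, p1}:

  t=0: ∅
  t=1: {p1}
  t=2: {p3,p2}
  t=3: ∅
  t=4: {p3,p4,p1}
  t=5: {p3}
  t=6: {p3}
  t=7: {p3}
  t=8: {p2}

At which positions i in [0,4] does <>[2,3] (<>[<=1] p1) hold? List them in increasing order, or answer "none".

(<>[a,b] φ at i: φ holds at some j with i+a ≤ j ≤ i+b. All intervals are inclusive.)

Evaluate at each i in [0,4]:
  i=0: ✓ (witness j=3)
  i=1: ✓ (witness j=3)
  i=2: ✓ (witness j=4)
  i=3: ✗ (none in [5,6])
  i=4: ✗ (none in [6,7])

0, 1, 2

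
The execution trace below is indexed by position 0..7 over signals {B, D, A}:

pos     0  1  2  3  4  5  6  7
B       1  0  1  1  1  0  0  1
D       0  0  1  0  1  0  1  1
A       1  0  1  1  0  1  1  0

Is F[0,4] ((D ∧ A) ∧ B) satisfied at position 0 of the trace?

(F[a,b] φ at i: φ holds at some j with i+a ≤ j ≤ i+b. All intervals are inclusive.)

Yes

Check ((D ∧ A) ∧ B) at each j in [0,4]:
  j=0: false
  j=1: false
  j=2: true
  j=3: false
  j=4: false
Found at j=2 → formula holds.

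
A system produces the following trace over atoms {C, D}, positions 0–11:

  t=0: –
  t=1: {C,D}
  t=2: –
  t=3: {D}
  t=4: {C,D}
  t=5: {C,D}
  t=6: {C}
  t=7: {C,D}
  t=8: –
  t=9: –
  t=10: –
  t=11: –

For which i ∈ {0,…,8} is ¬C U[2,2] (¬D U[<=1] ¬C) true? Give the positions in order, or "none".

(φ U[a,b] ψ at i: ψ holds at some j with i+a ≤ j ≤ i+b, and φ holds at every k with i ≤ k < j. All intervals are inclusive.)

8

Evaluate at each i in [0,8]:
  i=0: ✗ (lhs fails at k=1 before rhs at j=2)
  i=1: ✗ (lhs fails at k=1 before rhs at j=3)
  i=2: ✗ (no rhs in [4,4])
  i=3: ✗ (no rhs in [5,5])
  i=4: ✗ (no rhs in [6,6])
  i=5: ✗ (no rhs in [7,7])
  i=6: ✗ (lhs fails at k=6 before rhs at j=8)
  i=7: ✗ (lhs fails at k=7 before rhs at j=9)
  i=8: ✓ (rhs at j=10; lhs holds on [8,9])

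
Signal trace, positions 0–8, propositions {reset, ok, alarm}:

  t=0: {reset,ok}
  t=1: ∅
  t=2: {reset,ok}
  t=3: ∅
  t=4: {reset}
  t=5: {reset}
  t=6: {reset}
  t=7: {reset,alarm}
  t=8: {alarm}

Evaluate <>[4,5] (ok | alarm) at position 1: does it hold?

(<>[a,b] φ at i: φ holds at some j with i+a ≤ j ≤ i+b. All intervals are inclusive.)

Check (ok | alarm) at each j in [5,6]:
  j=5: false
  j=6: false
No position in the window satisfies it → formula fails.

Does not hold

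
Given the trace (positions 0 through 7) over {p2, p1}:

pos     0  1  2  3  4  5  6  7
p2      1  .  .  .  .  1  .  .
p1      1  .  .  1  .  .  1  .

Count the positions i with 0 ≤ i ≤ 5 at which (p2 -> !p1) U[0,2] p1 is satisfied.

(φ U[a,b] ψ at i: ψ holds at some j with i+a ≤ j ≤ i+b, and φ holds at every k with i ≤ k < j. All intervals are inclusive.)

6

Evaluate at each i in [0,5]:
  i=0: ✓ (rhs at j=0)
  i=1: ✓ (rhs at j=3; lhs holds on [1,2])
  i=2: ✓ (rhs at j=3; lhs holds on [2,2])
  i=3: ✓ (rhs at j=3)
  i=4: ✓ (rhs at j=6; lhs holds on [4,5])
  i=5: ✓ (rhs at j=6; lhs holds on [5,5])
Positions where it holds: {0, 1, 2, 3, 4, 5} → 6.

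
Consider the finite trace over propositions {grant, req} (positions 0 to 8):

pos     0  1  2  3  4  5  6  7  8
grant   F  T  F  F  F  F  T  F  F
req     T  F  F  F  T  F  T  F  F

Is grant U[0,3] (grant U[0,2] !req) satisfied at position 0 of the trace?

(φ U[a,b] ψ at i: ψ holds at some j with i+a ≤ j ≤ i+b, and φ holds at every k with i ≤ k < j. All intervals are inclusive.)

Need some j in [0,3] with (grant U[0,2] !req), and grant at every k in [0,j-1].
  j=0: (grant U[0,2] !req) — fails.
  j=1: (grant U[0,2] !req) holds, but grant fails at k=0 → not this j.
  j=2: (grant U[0,2] !req) holds, but grant fails at k=0 → not this j.
  j=3: (grant U[0,2] !req) holds, but grant fails at k=0 → not this j.
No j in the window works → until fails.

No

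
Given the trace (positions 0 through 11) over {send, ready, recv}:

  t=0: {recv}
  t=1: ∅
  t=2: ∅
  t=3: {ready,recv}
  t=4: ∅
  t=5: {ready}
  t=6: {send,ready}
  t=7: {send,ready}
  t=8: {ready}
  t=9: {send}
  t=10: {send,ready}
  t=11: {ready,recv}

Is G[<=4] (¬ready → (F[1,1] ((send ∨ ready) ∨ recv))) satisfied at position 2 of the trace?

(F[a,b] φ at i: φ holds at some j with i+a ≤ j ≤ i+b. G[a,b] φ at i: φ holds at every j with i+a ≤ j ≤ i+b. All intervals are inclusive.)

True

Check (¬ready → (F[1,1] ((send ∨ ready) ∨ recv))) at every j in [2,6]:
  j=2: antecedent true; consequent holds (witness at 3) → ✓
  j=3: antecedent false → ✓
  j=4: antecedent true; consequent holds (witness at 5) → ✓
  j=5: antecedent false → ✓
  j=6: antecedent false → ✓
All positions satisfy it → formula holds.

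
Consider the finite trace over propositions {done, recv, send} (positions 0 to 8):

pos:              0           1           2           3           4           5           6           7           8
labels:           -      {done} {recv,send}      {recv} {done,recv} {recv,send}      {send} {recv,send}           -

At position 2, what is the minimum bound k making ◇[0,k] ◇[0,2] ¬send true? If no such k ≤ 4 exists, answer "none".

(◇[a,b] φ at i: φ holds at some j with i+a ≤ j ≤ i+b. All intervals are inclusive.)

Scan j = 2,3,… for ◇[0,2] ¬send:
  j=2: holds
First hit at j=2, so smallest k = 2-2 = 0.

0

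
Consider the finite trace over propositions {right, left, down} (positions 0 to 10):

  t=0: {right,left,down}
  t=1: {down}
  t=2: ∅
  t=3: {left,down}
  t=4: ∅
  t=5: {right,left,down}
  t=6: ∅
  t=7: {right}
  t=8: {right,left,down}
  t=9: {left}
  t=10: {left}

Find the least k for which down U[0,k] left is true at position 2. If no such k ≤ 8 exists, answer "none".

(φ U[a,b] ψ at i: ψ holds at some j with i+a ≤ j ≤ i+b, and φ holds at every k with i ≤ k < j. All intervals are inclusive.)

Need earliest j ≥ 2 with left, and down at every k in [2,j-1].
  j=2: rhs fails.
  j=3: rhs holds but lhs fails at k=2.
  j=4: rhs fails.
  j=5: rhs holds but lhs fails at k=2.
  j=6: rhs fails.
  j=7: rhs fails.
  j=8: rhs holds but lhs fails at k=2.
  j=9: rhs holds but lhs fails at k=2.
  j=10: rhs holds but lhs fails at k=2.
No witness within the range → none.

none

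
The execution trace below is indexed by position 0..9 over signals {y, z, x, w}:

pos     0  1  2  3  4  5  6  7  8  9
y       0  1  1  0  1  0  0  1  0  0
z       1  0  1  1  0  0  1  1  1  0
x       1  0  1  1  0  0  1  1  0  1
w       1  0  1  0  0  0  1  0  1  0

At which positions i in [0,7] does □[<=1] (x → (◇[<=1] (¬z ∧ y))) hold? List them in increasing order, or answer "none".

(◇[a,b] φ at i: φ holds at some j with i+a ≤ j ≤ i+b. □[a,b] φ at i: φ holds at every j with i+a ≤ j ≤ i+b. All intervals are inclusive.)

0, 3, 4

Evaluate at each i in [0,7]:
  i=0: ✓ (all of [0,1])
  i=1: ✗ (fails at j=2)
  i=2: ✗ (fails at j=2)
  i=3: ✓ (all of [3,4])
  i=4: ✓ (all of [4,5])
  i=5: ✗ (fails at j=6)
  i=6: ✗ (fails at j=6)
  i=7: ✗ (fails at j=7)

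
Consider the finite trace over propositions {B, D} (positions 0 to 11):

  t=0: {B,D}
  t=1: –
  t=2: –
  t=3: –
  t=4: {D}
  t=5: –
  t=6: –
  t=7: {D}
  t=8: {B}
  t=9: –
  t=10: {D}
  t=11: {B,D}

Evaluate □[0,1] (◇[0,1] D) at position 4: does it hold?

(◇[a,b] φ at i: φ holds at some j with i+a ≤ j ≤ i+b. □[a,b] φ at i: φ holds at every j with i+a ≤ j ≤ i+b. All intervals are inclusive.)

Check ◇[0,1] D at every j in [4,5]:
  j=4: holds (witness at 4)
  j=5: fails (none in [5,6])
Fails at j=5 → formula fails.

No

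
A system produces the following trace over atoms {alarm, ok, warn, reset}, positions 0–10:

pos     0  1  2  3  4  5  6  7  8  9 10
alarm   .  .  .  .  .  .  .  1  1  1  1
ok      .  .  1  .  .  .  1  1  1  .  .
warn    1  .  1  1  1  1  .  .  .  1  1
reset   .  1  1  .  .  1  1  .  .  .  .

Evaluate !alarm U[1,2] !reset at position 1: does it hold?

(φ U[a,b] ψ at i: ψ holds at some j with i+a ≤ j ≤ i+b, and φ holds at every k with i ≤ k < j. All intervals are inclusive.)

Yes

Need some j in [2,3] with !reset, and !alarm at every k in [1,j-1].
  j=2: !reset false.
  j=3: !reset holds; !alarm holds at every k in [1,2] → satisfied.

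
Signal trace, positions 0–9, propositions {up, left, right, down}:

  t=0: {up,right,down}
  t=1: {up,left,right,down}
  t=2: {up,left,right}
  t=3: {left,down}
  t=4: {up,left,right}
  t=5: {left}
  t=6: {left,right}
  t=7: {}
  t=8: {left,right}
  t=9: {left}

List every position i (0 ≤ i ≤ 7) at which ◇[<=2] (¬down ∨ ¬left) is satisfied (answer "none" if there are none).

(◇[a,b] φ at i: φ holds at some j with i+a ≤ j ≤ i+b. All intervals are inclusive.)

0, 1, 2, 3, 4, 5, 6, 7

Evaluate at each i in [0,7]:
  i=0: ✓ (witness j=0)
  i=1: ✓ (witness j=2)
  i=2: ✓ (witness j=2)
  i=3: ✓ (witness j=4)
  i=4: ✓ (witness j=4)
  i=5: ✓ (witness j=5)
  i=6: ✓ (witness j=6)
  i=7: ✓ (witness j=7)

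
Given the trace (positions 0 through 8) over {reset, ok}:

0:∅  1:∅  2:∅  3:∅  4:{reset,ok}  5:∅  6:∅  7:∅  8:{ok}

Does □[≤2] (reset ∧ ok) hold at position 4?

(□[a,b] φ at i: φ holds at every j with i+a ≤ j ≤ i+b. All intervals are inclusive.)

Check (reset ∧ ok) at every j in [4,6]:
  j=4: true
  j=5: false
  j=6: false
Fails at j=5 → formula fails.

No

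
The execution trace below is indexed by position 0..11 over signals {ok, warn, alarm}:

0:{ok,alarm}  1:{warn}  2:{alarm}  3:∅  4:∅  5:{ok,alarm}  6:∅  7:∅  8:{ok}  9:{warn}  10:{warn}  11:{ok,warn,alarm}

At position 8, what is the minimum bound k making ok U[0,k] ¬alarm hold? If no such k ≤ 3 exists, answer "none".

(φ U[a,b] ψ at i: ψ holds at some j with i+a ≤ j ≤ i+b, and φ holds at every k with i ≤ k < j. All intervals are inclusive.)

Need earliest j ≥ 8 with ¬alarm, and ok at every k in [8,j-1].
  j=8: rhs holds (empty prefix). k = 0.

0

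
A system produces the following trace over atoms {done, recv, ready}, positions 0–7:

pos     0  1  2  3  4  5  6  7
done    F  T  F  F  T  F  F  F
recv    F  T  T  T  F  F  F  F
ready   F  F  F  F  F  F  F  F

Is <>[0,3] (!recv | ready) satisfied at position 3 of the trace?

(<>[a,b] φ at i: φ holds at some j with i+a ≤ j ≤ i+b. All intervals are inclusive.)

Check (!recv | ready) at each j in [3,6]:
  j=3: false
  j=4: true
  j=5: true
  j=6: true
Found at j=4 → formula holds.

Holds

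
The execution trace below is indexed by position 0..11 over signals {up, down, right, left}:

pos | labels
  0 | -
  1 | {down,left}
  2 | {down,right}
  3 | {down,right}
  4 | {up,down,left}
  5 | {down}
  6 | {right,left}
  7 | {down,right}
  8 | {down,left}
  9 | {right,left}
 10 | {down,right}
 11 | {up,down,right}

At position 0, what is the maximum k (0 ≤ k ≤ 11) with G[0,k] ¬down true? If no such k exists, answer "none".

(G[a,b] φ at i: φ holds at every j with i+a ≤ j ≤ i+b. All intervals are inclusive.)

¬down must hold from j=0 onward; find where it first fails.
  j=0: holds
  j=1: fails
Holds on [0,0], so largest k = 0.

0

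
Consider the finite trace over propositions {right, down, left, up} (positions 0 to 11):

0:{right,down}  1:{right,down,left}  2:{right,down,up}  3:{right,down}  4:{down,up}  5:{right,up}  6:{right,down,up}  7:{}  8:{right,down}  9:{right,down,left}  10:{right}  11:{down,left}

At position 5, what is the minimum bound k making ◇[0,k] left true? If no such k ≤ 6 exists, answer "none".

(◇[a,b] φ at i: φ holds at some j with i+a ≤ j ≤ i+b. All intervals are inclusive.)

Scan j = 5,6,… for left:
  j=5: fails
  j=6: fails
  j=7: fails
  j=8: fails
  j=9: holds
First hit at j=9, so smallest k = 9-5 = 4.

4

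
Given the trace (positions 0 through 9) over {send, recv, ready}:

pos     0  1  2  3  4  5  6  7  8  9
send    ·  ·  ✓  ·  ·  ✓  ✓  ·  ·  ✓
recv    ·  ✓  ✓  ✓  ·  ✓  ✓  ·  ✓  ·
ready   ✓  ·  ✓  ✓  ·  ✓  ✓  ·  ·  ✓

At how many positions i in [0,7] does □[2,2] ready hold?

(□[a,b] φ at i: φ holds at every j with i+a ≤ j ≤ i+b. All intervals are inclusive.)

5

Evaluate at each i in [0,7]:
  i=0: ✓ (all of [2,2])
  i=1: ✓ (all of [3,3])
  i=2: ✗ (fails at j=4)
  i=3: ✓ (all of [5,5])
  i=4: ✓ (all of [6,6])
  i=5: ✗ (fails at j=7)
  i=6: ✗ (fails at j=8)
  i=7: ✓ (all of [9,9])
Positions where it holds: {0, 1, 3, 4, 7} → 5.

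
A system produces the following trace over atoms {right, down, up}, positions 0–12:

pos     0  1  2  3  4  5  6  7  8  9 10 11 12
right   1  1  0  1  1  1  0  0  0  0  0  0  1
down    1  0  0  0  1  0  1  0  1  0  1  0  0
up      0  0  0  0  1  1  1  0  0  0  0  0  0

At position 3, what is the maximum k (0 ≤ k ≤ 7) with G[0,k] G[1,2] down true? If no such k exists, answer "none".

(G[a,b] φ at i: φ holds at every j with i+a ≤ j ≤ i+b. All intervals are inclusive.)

none

G[1,2] down must hold from j=3 onward; find where it first fails.
  j=3: fails → no k works.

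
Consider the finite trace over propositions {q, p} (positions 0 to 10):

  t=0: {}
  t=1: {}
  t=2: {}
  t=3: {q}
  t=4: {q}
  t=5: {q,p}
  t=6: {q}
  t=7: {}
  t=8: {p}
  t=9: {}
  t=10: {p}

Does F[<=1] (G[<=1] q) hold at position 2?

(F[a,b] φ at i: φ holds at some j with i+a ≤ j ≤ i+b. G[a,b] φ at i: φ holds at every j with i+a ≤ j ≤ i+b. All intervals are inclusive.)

Check G[<=1] q at each j in [2,3]:
  j=2: fails at 2
  j=3: holds on [3,4]
Found at j=3 → formula holds.

True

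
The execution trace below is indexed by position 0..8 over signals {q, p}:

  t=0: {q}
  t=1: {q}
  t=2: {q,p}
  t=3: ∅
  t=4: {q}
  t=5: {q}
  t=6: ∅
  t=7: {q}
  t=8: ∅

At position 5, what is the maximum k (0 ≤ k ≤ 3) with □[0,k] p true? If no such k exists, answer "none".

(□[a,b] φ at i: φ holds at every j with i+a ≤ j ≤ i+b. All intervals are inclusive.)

p must hold from j=5 onward; find where it first fails.
  j=5: fails → no k works.

none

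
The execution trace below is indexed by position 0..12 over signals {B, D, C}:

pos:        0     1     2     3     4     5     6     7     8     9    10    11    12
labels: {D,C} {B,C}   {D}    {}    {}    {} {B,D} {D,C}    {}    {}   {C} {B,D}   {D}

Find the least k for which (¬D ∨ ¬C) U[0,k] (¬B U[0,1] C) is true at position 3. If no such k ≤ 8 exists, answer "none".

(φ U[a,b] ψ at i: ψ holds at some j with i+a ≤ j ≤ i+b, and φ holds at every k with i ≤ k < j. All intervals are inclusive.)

4

Need earliest j ≥ 3 with (¬B U[0,1] C), and (¬D ∨ ¬C) at every k in [3,j-1].
  j=3: rhs fails.
  j=4: rhs fails.
  j=5: rhs fails.
  j=6: rhs fails.
  j=7: rhs holds; lhs holds on [3,6]. k = 4.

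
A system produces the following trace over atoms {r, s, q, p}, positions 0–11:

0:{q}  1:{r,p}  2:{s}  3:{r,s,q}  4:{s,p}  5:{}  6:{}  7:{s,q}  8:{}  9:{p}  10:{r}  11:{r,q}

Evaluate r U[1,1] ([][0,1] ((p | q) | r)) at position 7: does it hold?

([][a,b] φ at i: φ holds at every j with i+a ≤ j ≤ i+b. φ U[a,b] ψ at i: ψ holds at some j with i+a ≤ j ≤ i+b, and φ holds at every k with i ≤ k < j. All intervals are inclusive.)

Need some j in [8,8] with [][0,1] ((p | q) | r), and r at every k in [7,j-1].
  j=8: [][0,1] ((p | q) | r) — fails at 8.
No j in the window works → until fails.

False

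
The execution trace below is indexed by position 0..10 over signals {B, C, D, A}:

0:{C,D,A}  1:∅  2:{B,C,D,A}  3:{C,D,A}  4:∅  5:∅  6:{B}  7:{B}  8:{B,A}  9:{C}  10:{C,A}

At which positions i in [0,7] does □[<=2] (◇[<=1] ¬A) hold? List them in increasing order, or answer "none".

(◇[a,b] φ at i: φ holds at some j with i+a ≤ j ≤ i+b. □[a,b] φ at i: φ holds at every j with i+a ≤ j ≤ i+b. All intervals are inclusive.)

3, 4, 5, 6, 7

Evaluate at each i in [0,7]:
  i=0: ✗ (fails at j=2)
  i=1: ✗ (fails at j=2)
  i=2: ✗ (fails at j=2)
  i=3: ✓ (all of [3,5])
  i=4: ✓ (all of [4,6])
  i=5: ✓ (all of [5,7])
  i=6: ✓ (all of [6,8])
  i=7: ✓ (all of [7,9])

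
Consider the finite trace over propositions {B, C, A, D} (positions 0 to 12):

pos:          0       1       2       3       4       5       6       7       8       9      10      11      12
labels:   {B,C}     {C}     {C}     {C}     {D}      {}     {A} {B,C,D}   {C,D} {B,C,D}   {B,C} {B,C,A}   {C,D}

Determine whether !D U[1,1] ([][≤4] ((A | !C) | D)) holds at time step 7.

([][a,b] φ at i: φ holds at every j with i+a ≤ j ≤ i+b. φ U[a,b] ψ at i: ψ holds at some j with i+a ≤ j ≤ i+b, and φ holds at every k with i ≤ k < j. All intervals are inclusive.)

Does not hold

Need some j in [8,8] with [][≤4] ((A | !C) | D), and !D at every k in [7,j-1].
  j=8: [][≤4] ((A | !C) | D) — fails at 10.
No j in the window works → until fails.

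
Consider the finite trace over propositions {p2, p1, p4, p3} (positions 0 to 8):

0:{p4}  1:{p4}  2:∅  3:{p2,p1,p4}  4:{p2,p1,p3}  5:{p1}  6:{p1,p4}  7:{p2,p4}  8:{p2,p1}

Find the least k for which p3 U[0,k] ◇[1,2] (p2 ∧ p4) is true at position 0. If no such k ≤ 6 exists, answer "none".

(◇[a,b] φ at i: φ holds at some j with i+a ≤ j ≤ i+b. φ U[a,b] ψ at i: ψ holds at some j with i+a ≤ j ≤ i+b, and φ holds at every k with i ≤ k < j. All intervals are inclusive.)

Need earliest j ≥ 0 with ◇[1,2] (p2 ∧ p4), and p3 at every k in [0,j-1].
  j=0: rhs fails.
  j=1: rhs holds but lhs fails at k=0.
  j=2: rhs holds but lhs fails at k=0.
  j=3: rhs fails.
  j=4: rhs fails.
  j=5: rhs holds but lhs fails at k=0.
  j=6: rhs holds but lhs fails at k=0.
No witness within the range → none.

none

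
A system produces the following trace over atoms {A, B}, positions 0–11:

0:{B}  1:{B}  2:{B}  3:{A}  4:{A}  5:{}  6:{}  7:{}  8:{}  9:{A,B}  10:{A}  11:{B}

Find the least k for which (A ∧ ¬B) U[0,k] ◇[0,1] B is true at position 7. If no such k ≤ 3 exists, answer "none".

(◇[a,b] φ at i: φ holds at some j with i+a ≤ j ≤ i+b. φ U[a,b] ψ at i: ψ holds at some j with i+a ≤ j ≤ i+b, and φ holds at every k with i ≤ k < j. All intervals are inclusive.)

Need earliest j ≥ 7 with ◇[0,1] B, and (A ∧ ¬B) at every k in [7,j-1].
  j=7: rhs fails.
  j=8: rhs holds but lhs fails at k=7.
  j=9: rhs holds but lhs fails at k=7.
  j=10: rhs holds but lhs fails at k=7.
No witness within the range → none.

none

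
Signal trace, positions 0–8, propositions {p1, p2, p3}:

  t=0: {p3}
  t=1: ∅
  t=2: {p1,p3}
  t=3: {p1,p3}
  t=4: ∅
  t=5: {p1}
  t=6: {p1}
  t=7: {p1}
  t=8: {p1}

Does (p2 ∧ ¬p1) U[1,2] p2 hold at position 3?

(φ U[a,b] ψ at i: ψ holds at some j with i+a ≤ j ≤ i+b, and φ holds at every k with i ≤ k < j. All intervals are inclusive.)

Need some j in [4,5] with p2, and (p2 ∧ ¬p1) at every k in [3,j-1].
  j=4: p2 false.
  j=5: p2 false.
No j in the window works → until fails.

No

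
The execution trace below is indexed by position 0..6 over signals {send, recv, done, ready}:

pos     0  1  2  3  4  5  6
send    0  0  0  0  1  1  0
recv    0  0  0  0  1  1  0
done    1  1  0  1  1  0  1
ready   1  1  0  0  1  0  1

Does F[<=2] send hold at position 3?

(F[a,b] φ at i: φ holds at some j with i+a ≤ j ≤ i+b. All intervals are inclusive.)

Check send at each j in [3,5]:
  j=3: false
  j=4: true
  j=5: true
Found at j=4 → formula holds.

Holds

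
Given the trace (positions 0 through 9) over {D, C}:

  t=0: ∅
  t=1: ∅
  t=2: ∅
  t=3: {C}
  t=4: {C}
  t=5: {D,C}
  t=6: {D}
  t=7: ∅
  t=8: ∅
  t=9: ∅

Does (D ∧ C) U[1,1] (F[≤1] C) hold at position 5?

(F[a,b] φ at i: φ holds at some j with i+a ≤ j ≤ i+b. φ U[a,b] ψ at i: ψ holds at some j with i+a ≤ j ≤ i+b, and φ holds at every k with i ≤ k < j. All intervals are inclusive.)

Need some j in [6,6] with F[≤1] C, and (D ∧ C) at every k in [5,j-1].
  j=6: F[≤1] C — fails (none in [6,7]).
No j in the window works → until fails.

Does not hold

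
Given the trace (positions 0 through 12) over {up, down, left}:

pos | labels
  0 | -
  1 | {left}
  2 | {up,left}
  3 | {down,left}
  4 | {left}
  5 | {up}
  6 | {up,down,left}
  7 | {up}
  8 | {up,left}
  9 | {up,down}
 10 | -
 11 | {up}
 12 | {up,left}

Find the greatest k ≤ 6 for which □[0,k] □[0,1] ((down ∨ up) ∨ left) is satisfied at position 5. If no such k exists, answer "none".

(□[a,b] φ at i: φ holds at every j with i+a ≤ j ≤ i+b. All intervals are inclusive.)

3

□[0,1] ((down ∨ up) ∨ left) must hold from j=5 onward; find where it first fails.
  j=5: holds
  j=6: holds
  j=7: holds
  j=8: holds
  j=9: fails
Holds on [5,8], so largest k = 3.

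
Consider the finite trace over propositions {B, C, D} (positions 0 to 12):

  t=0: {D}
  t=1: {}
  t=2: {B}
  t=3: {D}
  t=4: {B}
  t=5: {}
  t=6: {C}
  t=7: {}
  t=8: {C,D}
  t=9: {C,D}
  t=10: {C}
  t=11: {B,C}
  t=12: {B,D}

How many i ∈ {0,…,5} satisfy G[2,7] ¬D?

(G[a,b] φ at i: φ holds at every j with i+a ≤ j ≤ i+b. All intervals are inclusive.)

0

Evaluate at each i in [0,5]:
  i=0: ✗ (fails at j=3)
  i=1: ✗ (fails at j=3)
  i=2: ✗ (fails at j=8)
  i=3: ✗ (fails at j=8)
  i=4: ✗ (fails at j=8)
  i=5: ✗ (fails at j=8)
Positions where it holds: {} → 0.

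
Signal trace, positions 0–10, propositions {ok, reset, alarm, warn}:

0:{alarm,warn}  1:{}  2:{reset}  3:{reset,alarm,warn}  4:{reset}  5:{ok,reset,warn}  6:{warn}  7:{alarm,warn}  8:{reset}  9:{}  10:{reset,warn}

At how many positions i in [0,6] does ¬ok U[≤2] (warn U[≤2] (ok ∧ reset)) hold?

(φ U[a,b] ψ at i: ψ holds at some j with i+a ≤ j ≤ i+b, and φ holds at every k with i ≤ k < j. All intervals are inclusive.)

3

Evaluate at each i in [0,6]:
  i=0: ✗ (no rhs in [0,2])
  i=1: ✗ (no rhs in [1,3])
  i=2: ✗ (no rhs in [2,4])
  i=3: ✓ (rhs at j=5; lhs holds on [3,4])
  i=4: ✓ (rhs at j=5; lhs holds on [4,4])
  i=5: ✓ (rhs at j=5)
  i=6: ✗ (no rhs in [6,8])
Positions where it holds: {3, 4, 5} → 3.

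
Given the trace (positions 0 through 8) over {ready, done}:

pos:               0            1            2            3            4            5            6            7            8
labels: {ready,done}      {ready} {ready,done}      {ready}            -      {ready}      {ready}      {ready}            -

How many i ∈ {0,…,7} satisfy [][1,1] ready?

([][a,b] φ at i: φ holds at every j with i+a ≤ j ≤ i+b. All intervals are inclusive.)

Evaluate at each i in [0,7]:
  i=0: ✓ (all of [1,1])
  i=1: ✓ (all of [2,2])
  i=2: ✓ (all of [3,3])
  i=3: ✗ (fails at j=4)
  i=4: ✓ (all of [5,5])
  i=5: ✓ (all of [6,6])
  i=6: ✓ (all of [7,7])
  i=7: ✗ (fails at j=8)
Positions where it holds: {0, 1, 2, 4, 5, 6} → 6.

6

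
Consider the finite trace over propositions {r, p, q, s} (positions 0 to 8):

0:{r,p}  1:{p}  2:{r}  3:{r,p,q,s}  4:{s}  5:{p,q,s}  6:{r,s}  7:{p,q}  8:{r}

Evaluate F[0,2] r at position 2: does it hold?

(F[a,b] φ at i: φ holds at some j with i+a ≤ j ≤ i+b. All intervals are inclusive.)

Check r at each j in [2,4]:
  j=2: true
  j=3: true
  j=4: false
Found at j=2 → formula holds.

Yes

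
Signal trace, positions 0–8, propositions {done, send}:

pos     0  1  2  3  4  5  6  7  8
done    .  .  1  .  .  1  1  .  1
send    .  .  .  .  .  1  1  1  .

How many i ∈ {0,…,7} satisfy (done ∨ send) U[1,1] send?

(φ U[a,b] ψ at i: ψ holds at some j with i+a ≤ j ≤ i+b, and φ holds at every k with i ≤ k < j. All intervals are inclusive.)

Evaluate at each i in [0,7]:
  i=0: ✗ (no rhs in [1,1])
  i=1: ✗ (no rhs in [2,2])
  i=2: ✗ (no rhs in [3,3])
  i=3: ✗ (no rhs in [4,4])
  i=4: ✗ (lhs fails at k=4 before rhs at j=5)
  i=5: ✓ (rhs at j=6; lhs holds on [5,5])
  i=6: ✓ (rhs at j=7; lhs holds on [6,6])
  i=7: ✗ (no rhs in [8,8])
Positions where it holds: {5, 6} → 2.

2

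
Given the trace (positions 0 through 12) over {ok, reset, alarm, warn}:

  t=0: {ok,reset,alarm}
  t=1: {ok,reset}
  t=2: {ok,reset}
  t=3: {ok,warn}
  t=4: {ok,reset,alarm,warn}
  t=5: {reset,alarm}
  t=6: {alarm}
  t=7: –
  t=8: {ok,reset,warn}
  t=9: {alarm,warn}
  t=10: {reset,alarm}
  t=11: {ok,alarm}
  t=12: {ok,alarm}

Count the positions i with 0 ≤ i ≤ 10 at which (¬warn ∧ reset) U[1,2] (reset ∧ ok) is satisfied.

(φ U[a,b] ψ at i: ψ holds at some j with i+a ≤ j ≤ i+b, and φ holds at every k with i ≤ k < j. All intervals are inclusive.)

2

Evaluate at each i in [0,10]:
  i=0: ✓ (rhs at j=1; lhs holds on [0,0])
  i=1: ✓ (rhs at j=2; lhs holds on [1,1])
  i=2: ✗ (lhs fails at k=3 before rhs at j=4)
  i=3: ✗ (lhs fails at k=3 before rhs at j=4)
  i=4: ✗ (no rhs in [5,6])
  i=5: ✗ (no rhs in [6,7])
  i=6: ✗ (lhs fails at k=6 before rhs at j=8)
  i=7: ✗ (lhs fails at k=7 before rhs at j=8)
  i=8: ✗ (no rhs in [9,10])
  i=9: ✗ (no rhs in [10,11])
  i=10: ✗ (no rhs in [11,12])
Positions where it holds: {0, 1} → 2.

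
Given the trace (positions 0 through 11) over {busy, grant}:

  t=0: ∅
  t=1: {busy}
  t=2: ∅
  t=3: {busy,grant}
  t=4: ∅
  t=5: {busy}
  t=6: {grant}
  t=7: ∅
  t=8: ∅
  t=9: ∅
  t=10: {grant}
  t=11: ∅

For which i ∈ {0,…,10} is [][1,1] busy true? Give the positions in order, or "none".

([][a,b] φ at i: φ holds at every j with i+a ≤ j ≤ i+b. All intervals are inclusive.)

Evaluate at each i in [0,10]:
  i=0: ✓ (all of [1,1])
  i=1: ✗ (fails at j=2)
  i=2: ✓ (all of [3,3])
  i=3: ✗ (fails at j=4)
  i=4: ✓ (all of [5,5])
  i=5: ✗ (fails at j=6)
  i=6: ✗ (fails at j=7)
  i=7: ✗ (fails at j=8)
  i=8: ✗ (fails at j=9)
  i=9: ✗ (fails at j=10)
  i=10: ✗ (fails at j=11)

0, 2, 4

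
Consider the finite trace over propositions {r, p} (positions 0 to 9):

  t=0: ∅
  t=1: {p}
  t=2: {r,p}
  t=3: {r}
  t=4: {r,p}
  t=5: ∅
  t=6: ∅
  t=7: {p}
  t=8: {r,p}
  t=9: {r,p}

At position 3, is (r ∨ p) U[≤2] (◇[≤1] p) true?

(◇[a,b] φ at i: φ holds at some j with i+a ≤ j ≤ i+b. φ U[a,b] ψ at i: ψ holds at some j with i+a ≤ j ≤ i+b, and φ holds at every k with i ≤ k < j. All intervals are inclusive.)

Need some j in [3,5] with ◇[≤1] p, and (r ∨ p) at every k in [3,j-1].
  j=3: ◇[≤1] p holds; no prefix to check → satisfied.

Yes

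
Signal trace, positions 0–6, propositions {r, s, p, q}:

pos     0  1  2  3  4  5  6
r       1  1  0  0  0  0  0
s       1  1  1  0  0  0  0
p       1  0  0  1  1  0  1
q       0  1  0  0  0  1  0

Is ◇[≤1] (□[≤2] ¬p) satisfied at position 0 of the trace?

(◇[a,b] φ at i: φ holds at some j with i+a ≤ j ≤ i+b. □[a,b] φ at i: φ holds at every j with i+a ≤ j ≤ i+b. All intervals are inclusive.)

False

Check □[≤2] ¬p at each j in [0,1]:
  j=0: fails at 0
  j=1: fails at 3
No position in the window satisfies it → formula fails.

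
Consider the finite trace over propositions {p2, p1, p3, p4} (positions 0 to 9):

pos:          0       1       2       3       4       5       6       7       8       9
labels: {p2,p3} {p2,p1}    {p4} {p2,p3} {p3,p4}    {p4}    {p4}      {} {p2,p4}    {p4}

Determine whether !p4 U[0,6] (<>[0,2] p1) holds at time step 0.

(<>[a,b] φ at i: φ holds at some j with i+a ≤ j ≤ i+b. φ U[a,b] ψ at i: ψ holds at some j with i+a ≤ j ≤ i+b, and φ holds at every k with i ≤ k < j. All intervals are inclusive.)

Need some j in [0,6] with <>[0,2] p1, and !p4 at every k in [0,j-1].
  j=0: <>[0,2] p1 holds; no prefix to check → satisfied.

Yes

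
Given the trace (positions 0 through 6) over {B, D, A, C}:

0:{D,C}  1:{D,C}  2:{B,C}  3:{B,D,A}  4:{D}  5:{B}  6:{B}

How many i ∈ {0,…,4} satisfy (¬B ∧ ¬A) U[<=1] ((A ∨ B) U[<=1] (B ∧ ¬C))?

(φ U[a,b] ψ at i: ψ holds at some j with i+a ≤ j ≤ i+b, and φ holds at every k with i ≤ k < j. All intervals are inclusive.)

4

Evaluate at each i in [0,4]:
  i=0: ✗ (no rhs in [0,1])
  i=1: ✓ (rhs at j=2; lhs holds on [1,1])
  i=2: ✓ (rhs at j=2)
  i=3: ✓ (rhs at j=3)
  i=4: ✓ (rhs at j=5; lhs holds on [4,4])
Positions where it holds: {1, 2, 3, 4} → 4.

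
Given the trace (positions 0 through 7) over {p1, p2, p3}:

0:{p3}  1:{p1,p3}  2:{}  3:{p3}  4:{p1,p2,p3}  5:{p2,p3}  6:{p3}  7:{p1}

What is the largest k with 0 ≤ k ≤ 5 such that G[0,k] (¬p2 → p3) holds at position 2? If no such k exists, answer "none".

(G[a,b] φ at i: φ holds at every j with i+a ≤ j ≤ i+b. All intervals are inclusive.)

(¬p2 → p3) must hold from j=2 onward; find where it first fails.
  j=2: fails → no k works.

none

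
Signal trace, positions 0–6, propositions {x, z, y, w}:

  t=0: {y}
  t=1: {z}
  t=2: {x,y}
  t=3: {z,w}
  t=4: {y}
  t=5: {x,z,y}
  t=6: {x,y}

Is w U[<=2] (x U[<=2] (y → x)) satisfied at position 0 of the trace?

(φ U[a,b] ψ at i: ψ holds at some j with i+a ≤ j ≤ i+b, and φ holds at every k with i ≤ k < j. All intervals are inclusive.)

Need some j in [0,2] with (x U[<=2] (y → x)), and w at every k in [0,j-1].
  j=0: (x U[<=2] (y → x)) — fails.
  j=1: (x U[<=2] (y → x)) holds, but w fails at k=0 → not this j.
  j=2: (x U[<=2] (y → x)) holds, but w fails at k=0 → not this j.
No j in the window works → until fails.

False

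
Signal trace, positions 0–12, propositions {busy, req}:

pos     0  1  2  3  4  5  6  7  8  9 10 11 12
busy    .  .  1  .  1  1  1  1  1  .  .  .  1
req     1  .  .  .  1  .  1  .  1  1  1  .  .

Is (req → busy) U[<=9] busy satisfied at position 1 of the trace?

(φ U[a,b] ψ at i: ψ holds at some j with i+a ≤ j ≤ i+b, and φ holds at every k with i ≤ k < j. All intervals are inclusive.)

Need some j in [1,10] with busy, and (req → busy) at every k in [1,j-1].
  j=1: busy false.
  j=2: busy holds; (req → busy) holds at every k in [1,1] → satisfied.

True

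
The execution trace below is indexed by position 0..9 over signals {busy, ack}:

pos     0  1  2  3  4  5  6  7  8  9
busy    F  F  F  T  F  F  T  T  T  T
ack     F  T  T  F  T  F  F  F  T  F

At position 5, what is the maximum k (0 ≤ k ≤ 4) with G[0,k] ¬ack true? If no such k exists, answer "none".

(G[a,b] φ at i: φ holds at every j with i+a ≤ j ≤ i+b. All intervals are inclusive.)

2

¬ack must hold from j=5 onward; find where it first fails.
  j=5: holds
  j=6: holds
  j=7: holds
  j=8: fails
Holds on [5,7], so largest k = 2.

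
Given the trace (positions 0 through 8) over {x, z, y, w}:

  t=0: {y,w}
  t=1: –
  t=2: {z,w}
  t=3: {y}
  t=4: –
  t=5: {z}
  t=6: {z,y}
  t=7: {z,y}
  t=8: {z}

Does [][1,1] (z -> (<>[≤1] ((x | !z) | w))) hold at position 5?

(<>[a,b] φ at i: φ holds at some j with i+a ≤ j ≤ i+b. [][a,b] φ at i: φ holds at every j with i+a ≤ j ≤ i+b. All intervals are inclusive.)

Check (z -> (<>[≤1] ((x | !z) | w))) at every j in [6,6]:
  j=6: antecedent true; consequent fails (none in [6,7]) → ✗
Fails at j=6 → formula fails.

False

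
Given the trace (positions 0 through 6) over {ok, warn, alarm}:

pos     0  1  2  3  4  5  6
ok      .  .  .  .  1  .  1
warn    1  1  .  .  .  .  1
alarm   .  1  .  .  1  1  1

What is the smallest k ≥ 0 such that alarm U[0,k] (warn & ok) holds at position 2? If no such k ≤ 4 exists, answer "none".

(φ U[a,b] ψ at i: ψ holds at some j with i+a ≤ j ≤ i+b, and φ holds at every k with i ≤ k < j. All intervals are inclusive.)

Need earliest j ≥ 2 with (warn & ok), and alarm at every k in [2,j-1].
  j=2: rhs fails.
  j=3: rhs fails.
  j=4: rhs fails.
  j=5: rhs fails.
  j=6: rhs holds but lhs fails at k=2.
No witness within the range → none.

none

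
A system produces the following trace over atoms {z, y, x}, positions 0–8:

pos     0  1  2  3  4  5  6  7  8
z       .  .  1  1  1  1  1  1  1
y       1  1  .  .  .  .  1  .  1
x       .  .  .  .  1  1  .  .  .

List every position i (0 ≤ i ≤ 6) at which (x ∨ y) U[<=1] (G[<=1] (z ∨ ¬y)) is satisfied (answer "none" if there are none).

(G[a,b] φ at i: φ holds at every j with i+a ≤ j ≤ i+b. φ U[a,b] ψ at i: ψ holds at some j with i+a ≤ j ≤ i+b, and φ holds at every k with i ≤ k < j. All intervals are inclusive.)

Evaluate at each i in [0,6]:
  i=0: ✗ (no rhs in [0,1])
  i=1: ✓ (rhs at j=2; lhs holds on [1,1])
  i=2: ✓ (rhs at j=2)
  i=3: ✓ (rhs at j=3)
  i=4: ✓ (rhs at j=4)
  i=5: ✓ (rhs at j=5)
  i=6: ✓ (rhs at j=6)

1, 2, 3, 4, 5, 6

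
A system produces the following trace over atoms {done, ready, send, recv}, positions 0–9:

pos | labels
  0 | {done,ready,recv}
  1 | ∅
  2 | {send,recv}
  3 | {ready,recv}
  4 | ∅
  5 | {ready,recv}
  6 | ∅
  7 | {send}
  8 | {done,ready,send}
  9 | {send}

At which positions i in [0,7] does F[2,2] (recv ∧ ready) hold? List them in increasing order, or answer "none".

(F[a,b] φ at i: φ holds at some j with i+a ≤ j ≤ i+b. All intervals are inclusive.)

1, 3

Evaluate at each i in [0,7]:
  i=0: ✗ (none in [2,2])
  i=1: ✓ (witness j=3)
  i=2: ✗ (none in [4,4])
  i=3: ✓ (witness j=5)
  i=4: ✗ (none in [6,6])
  i=5: ✗ (none in [7,7])
  i=6: ✗ (none in [8,8])
  i=7: ✗ (none in [9,9])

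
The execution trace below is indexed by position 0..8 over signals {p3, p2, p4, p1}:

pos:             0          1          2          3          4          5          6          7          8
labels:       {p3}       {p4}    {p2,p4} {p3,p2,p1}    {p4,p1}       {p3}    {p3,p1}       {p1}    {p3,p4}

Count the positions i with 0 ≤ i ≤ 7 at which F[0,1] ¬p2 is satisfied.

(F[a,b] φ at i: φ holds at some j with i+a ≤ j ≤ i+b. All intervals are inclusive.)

7

Evaluate at each i in [0,7]:
  i=0: ✓ (witness j=0)
  i=1: ✓ (witness j=1)
  i=2: ✗ (none in [2,3])
  i=3: ✓ (witness j=4)
  i=4: ✓ (witness j=4)
  i=5: ✓ (witness j=5)
  i=6: ✓ (witness j=6)
  i=7: ✓ (witness j=7)
Positions where it holds: {0, 1, 3, 4, 5, 6, 7} → 7.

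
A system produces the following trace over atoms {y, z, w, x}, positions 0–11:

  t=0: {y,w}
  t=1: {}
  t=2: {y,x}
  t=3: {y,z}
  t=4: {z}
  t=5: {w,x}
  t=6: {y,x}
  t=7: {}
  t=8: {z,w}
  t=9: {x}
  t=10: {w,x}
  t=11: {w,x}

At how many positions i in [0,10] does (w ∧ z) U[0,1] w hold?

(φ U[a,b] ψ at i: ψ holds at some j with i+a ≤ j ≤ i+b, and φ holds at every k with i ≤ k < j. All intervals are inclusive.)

4

Evaluate at each i in [0,10]:
  i=0: ✓ (rhs at j=0)
  i=1: ✗ (no rhs in [1,2])
  i=2: ✗ (no rhs in [2,3])
  i=3: ✗ (no rhs in [3,4])
  i=4: ✗ (lhs fails at k=4 before rhs at j=5)
  i=5: ✓ (rhs at j=5)
  i=6: ✗ (no rhs in [6,7])
  i=7: ✗ (lhs fails at k=7 before rhs at j=8)
  i=8: ✓ (rhs at j=8)
  i=9: ✗ (lhs fails at k=9 before rhs at j=10)
  i=10: ✓ (rhs at j=10)
Positions where it holds: {0, 5, 8, 10} → 4.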